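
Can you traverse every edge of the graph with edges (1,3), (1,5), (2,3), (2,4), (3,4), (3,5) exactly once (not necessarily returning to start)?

Step 1: Find the degree of each vertex:
  deg(1) = 2
  deg(2) = 2
  deg(3) = 4
  deg(4) = 2
  deg(5) = 2

Step 2: Count vertices with odd degree:
  All vertices have even degree (0 odd-degree vertices)

Step 3: Apply Euler's theorem:
  - Eulerian circuit exists iff graph is connected and all vertices have even degree
  - Eulerian path exists iff graph is connected and has 0 or 2 odd-degree vertices

Graph is connected with 0 odd-degree vertices.
Both Eulerian circuit and Eulerian path exist.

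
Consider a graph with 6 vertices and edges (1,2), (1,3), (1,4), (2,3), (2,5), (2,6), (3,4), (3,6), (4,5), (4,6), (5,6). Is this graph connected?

Step 1: Build adjacency list from edges:
  1: 2, 3, 4
  2: 1, 3, 5, 6
  3: 1, 2, 4, 6
  4: 1, 3, 5, 6
  5: 2, 4, 6
  6: 2, 3, 4, 5

Step 2: Run BFS/DFS from vertex 1:
  Visited: {1, 2, 3, 4, 5, 6}
  Reached 6 of 6 vertices

Step 3: All 6 vertices reached from vertex 1, so the graph is connected.
Answer: Yes, the graph is connected.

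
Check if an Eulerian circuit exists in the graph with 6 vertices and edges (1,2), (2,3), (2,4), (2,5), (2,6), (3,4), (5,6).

Step 1: Find the degree of each vertex:
  deg(1) = 1
  deg(2) = 5
  deg(3) = 2
  deg(4) = 2
  deg(5) = 2
  deg(6) = 2

Step 2: Count vertices with odd degree:
  Odd-degree vertices: 1, 2 (2 total)

Step 3: Apply Euler's theorem:
  - Eulerian circuit exists iff graph is connected and all vertices have even degree
  - Eulerian path exists iff graph is connected and has 0 or 2 odd-degree vertices

Graph is connected with exactly 2 odd-degree vertices (1, 2).
Eulerian path exists (starting and ending at the odd-degree vertices), but no Eulerian circuit.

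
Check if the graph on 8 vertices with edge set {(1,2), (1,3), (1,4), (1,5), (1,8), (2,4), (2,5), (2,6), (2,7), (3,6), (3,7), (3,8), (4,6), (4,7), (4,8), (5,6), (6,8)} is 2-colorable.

Step 1: Attempt 2-coloring using BFS:
  Start at vertex 1, assign color 0
  Color vertex 2 with color 1 (neighbor of 1)
  Color vertex 3 with color 1 (neighbor of 1)
  Color vertex 4 with color 1 (neighbor of 1)
  Color vertex 5 with color 1 (neighbor of 1)
  Color vertex 8 with color 1 (neighbor of 1)

Step 2: Conflict found! Vertices 2 and 4 are adjacent but have the same color.
This means the graph contains an odd cycle.

The graph is NOT bipartite.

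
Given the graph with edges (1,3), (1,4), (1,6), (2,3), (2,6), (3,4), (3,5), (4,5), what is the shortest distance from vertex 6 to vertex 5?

Step 1: Build adjacency list:
  1: 3, 4, 6
  2: 3, 6
  3: 1, 2, 4, 5
  4: 1, 3, 5
  5: 3, 4
  6: 1, 2

Step 2: BFS from vertex 6 to find shortest path to 5:
  vertex 1 reached at distance 1
  vertex 2 reached at distance 1
  vertex 3 reached at distance 2
  vertex 4 reached at distance 2
  vertex 5 reached at distance 3

Step 3: Shortest path: 6 -> 1 -> 4 -> 5
Path length: 3 edges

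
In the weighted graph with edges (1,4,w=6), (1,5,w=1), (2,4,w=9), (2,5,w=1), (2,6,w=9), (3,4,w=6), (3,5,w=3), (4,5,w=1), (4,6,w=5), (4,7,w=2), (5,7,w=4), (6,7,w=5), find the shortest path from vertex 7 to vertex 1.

Step 1: Build adjacency list with weights:
  1: 4(w=6), 5(w=1)
  2: 4(w=9), 5(w=1), 6(w=9)
  3: 4(w=6), 5(w=3)
  4: 1(w=6), 2(w=9), 3(w=6), 5(w=1), 6(w=5), 7(w=2)
  5: 1(w=1), 2(w=1), 3(w=3), 4(w=1), 7(w=4)
  6: 2(w=9), 4(w=5), 7(w=5)
  7: 4(w=2), 5(w=4), 6(w=5)

Step 2: Apply Dijkstra's algorithm from vertex 7:
  Visit vertex 7 (distance=0)
    Update dist[4] = 2
    Update dist[5] = 4
    Update dist[6] = 5
  Visit vertex 4 (distance=2)
    Update dist[1] = 8
    Update dist[2] = 11
    Update dist[3] = 8
    Update dist[5] = 3
  Visit vertex 5 (distance=3)
    Update dist[1] = 4
    Update dist[2] = 4
    Update dist[3] = 6
  Visit vertex 1 (distance=4)

Step 3: Shortest path: 7 -> 4 -> 5 -> 1
Total weight: 2 + 1 + 1 = 4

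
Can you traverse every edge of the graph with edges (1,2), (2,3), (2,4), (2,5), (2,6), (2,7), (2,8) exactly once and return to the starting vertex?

Step 1: Find the degree of each vertex:
  deg(1) = 1
  deg(2) = 7
  deg(3) = 1
  deg(4) = 1
  deg(5) = 1
  deg(6) = 1
  deg(7) = 1
  deg(8) = 1

Step 2: Count vertices with odd degree:
  Odd-degree vertices: 1, 2, 3, 4, 5, 6, 7, 8 (8 total)

Step 3: Apply Euler's theorem:
  - Eulerian circuit exists iff graph is connected and all vertices have even degree
  - Eulerian path exists iff graph is connected and has 0 or 2 odd-degree vertices

Graph has 8 odd-degree vertices (need 0 or 2).
Neither Eulerian path nor Eulerian circuit exists.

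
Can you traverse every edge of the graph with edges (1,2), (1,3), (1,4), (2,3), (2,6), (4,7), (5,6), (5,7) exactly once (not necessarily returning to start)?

Step 1: Find the degree of each vertex:
  deg(1) = 3
  deg(2) = 3
  deg(3) = 2
  deg(4) = 2
  deg(5) = 2
  deg(6) = 2
  deg(7) = 2

Step 2: Count vertices with odd degree:
  Odd-degree vertices: 1, 2 (2 total)

Step 3: Apply Euler's theorem:
  - Eulerian circuit exists iff graph is connected and all vertices have even degree
  - Eulerian path exists iff graph is connected and has 0 or 2 odd-degree vertices

Graph is connected with exactly 2 odd-degree vertices (1, 2).
Eulerian path exists (starting and ending at the odd-degree vertices), but no Eulerian circuit.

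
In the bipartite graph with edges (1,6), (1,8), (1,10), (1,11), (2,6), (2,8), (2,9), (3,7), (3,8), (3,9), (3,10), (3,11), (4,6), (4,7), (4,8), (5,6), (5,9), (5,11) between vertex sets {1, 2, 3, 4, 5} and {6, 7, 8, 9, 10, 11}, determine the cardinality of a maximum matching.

Step 1: List the neighbors of each left vertex:
  1: 6, 8, 10, 11
  2: 6, 8, 9
  3: 7, 8, 9, 10, 11
  4: 6, 7, 8
  5: 6, 9, 11

Step 2: Greedily match left vertices, then look for augmenting paths:
  Match 1 -- 10
  Match 2 -- 8
  Match 3 -- 7
  Match 4 -- 6
  Match 5 -- 9
  No augmenting path remains.

Step 3: Verify this is maximum:
  Matching size 5 = min(|L|, |R|) = min(5, 6), which is an upper bound, so this matching is maximum.

Maximum matching: {(1,10), (2,8), (3,7), (4,6), (5,9)}
Size: 5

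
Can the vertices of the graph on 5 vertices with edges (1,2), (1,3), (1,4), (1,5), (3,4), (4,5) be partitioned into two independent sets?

Step 1: Attempt 2-coloring using BFS:
  Start at vertex 1, assign color 0
  Color vertex 2 with color 1 (neighbor of 1)
  Color vertex 3 with color 1 (neighbor of 1)
  Color vertex 4 with color 1 (neighbor of 1)
  Color vertex 5 with color 1 (neighbor of 1)

Step 2: Conflict found! Vertices 3 and 4 are adjacent but have the same color.
This means the graph contains an odd cycle.

The graph is NOT bipartite.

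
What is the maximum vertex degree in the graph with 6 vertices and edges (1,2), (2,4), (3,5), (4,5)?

Step 1: Count edges incident to each vertex:
  deg(1) = 1 (neighbors: 2)
  deg(2) = 2 (neighbors: 1, 4)
  deg(3) = 1 (neighbors: 5)
  deg(4) = 2 (neighbors: 2, 5)
  deg(5) = 2 (neighbors: 3, 4)
  deg(6) = 0 (neighbors: none)

Step 2: Find maximum:
  max(1, 2, 1, 2, 2, 0) = 2 (vertex 2)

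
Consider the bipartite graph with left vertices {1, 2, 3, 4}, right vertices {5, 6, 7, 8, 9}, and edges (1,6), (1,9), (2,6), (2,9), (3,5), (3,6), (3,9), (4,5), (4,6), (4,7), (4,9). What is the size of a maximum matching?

Step 1: List the neighbors of each left vertex:
  1: 6, 9
  2: 6, 9
  3: 5, 6, 9
  4: 5, 6, 7, 9

Step 2: Greedily match left vertices, then look for augmenting paths:
  Match 1 -- 6
  Match 2 -- 9
  Match 3 -- 5
  Match 4 -- 7
  No augmenting path remains.

Step 3: Verify this is maximum:
  Matching size 4 = min(|L|, |R|) = min(4, 5), which is an upper bound, so this matching is maximum.

Maximum matching: {(1,6), (2,9), (3,5), (4,7)}
Size: 4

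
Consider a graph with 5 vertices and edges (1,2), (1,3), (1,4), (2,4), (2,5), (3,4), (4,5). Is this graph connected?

Step 1: Build adjacency list from edges:
  1: 2, 3, 4
  2: 1, 4, 5
  3: 1, 4
  4: 1, 2, 3, 5
  5: 2, 4

Step 2: Run BFS/DFS from vertex 1:
  Visited: {1, 2, 3, 4, 5}
  Reached 5 of 5 vertices

Step 3: All 5 vertices reached from vertex 1, so the graph is connected.
Answer: Yes, the graph is connected.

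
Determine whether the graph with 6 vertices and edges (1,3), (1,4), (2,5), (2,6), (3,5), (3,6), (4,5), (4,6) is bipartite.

Step 1: Attempt 2-coloring using BFS:
  Start at vertex 1, assign color 0
  Color vertex 3 with color 1 (neighbor of 1)
  Color vertex 4 with color 1 (neighbor of 1)
  Color vertex 5 with color 0 (neighbor of 3)
  Color vertex 6 with color 0 (neighbor of 3)
  Color vertex 2 with color 1 (neighbor of 5)

Step 2: 2-coloring succeeded. No conflicts found.
  Set A (color 0): {1, 5, 6}
  Set B (color 1): {2, 3, 4}

The graph is bipartite with partition {1, 5, 6}, {2, 3, 4}.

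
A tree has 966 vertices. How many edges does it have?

A tree on n vertices always has exactly n - 1 edges.
For n = 966: edges = 966 - 1 = 965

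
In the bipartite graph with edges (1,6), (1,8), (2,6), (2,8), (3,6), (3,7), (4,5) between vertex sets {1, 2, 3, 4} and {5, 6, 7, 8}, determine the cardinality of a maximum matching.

Step 1: List the neighbors of each left vertex:
  1: 6, 8
  2: 6, 8
  3: 6, 7
  4: 5

Step 2: Greedily match left vertices, then look for augmenting paths:
  Match 1 -- 6
  Match 2 -- 8
  Match 3 -- 7
  Match 4 -- 5
  No augmenting path remains.

Step 3: Verify this is maximum:
  Matching size 4 = min(|L|, |R|) = min(4, 4), which is an upper bound, so this matching is maximum.

Maximum matching: {(1,6), (2,8), (3,7), (4,5)}
Size: 4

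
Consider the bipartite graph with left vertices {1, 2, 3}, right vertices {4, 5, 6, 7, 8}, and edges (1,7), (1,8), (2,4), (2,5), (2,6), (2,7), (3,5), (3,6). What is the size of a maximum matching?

Step 1: List the neighbors of each left vertex:
  1: 7, 8
  2: 4, 5, 6, 7
  3: 5, 6

Step 2: Greedily match left vertices, then look for augmenting paths:
  Match 1 -- 7
  Match 2 -- 4
  Match 3 -- 5
  No augmenting path remains.

Step 3: Verify this is maximum:
  Matching size 3 = min(|L|, |R|) = min(3, 5), which is an upper bound, so this matching is maximum.

Maximum matching: {(1,7), (2,4), (3,5)}
Size: 3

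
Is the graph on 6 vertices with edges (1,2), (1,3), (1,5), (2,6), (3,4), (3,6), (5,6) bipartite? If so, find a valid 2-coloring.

Step 1: Attempt 2-coloring using BFS:
  Start at vertex 1, assign color 0
  Color vertex 2 with color 1 (neighbor of 1)
  Color vertex 3 with color 1 (neighbor of 1)
  Color vertex 5 with color 1 (neighbor of 1)
  Color vertex 6 with color 0 (neighbor of 2)
  Color vertex 4 with color 0 (neighbor of 3)

Step 2: 2-coloring succeeded. No conflicts found.
  Set A (color 0): {1, 4, 6}
  Set B (color 1): {2, 3, 5}

The graph is bipartite with partition {1, 4, 6}, {2, 3, 5}.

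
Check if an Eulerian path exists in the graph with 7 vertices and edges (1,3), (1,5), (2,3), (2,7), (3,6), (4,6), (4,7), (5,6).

Step 1: Find the degree of each vertex:
  deg(1) = 2
  deg(2) = 2
  deg(3) = 3
  deg(4) = 2
  deg(5) = 2
  deg(6) = 3
  deg(7) = 2

Step 2: Count vertices with odd degree:
  Odd-degree vertices: 3, 6 (2 total)

Step 3: Apply Euler's theorem:
  - Eulerian circuit exists iff graph is connected and all vertices have even degree
  - Eulerian path exists iff graph is connected and has 0 or 2 odd-degree vertices

Graph is connected with exactly 2 odd-degree vertices (3, 6).
Eulerian path exists (starting and ending at the odd-degree vertices), but no Eulerian circuit.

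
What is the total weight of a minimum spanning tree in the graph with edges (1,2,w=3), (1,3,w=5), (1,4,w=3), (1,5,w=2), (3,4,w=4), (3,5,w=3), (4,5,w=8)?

Apply Kruskal's algorithm (sort edges by weight, add if no cycle):

Sorted edges by weight:
  (1,5) w=2
  (1,2) w=3
  (1,4) w=3
  (3,5) w=3
  (3,4) w=4
  (1,3) w=5
  (4,5) w=8

Add edge (1,5) w=2 -- no cycle. Running total: 2
Add edge (1,2) w=3 -- no cycle. Running total: 5
Add edge (1,4) w=3 -- no cycle. Running total: 8
Add edge (3,5) w=3 -- no cycle. Running total: 11

MST edges: (1,5,w=2), (1,2,w=3), (1,4,w=3), (3,5,w=3)
Total MST weight: 2 + 3 + 3 + 3 = 11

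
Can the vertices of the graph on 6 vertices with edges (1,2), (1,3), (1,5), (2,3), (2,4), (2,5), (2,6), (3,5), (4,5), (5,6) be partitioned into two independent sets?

Step 1: Attempt 2-coloring using BFS:
  Start at vertex 1, assign color 0
  Color vertex 2 with color 1 (neighbor of 1)
  Color vertex 3 with color 1 (neighbor of 1)
  Color vertex 5 with color 1 (neighbor of 1)

Step 2: Conflict found! Vertices 2 and 3 are adjacent but have the same color.
This means the graph contains an odd cycle.

The graph is NOT bipartite.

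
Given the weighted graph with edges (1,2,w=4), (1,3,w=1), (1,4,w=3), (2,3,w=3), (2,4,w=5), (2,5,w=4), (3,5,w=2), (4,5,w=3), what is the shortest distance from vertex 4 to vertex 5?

Step 1: Build adjacency list with weights:
  1: 2(w=4), 3(w=1), 4(w=3)
  2: 1(w=4), 3(w=3), 4(w=5), 5(w=4)
  3: 1(w=1), 2(w=3), 5(w=2)
  4: 1(w=3), 2(w=5), 5(w=3)
  5: 2(w=4), 3(w=2), 4(w=3)

Step 2: Apply Dijkstra's algorithm from vertex 4:
  Visit vertex 4 (distance=0)
    Update dist[1] = 3
    Update dist[2] = 5
    Update dist[5] = 3
  Visit vertex 1 (distance=3)
    Update dist[3] = 4
  Visit vertex 5 (distance=3)

Step 3: Shortest path: 4 -> 5
Total weight: 3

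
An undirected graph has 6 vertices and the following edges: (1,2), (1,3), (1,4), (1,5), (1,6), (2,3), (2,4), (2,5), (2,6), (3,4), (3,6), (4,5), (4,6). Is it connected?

Step 1: Build adjacency list from edges:
  1: 2, 3, 4, 5, 6
  2: 1, 3, 4, 5, 6
  3: 1, 2, 4, 6
  4: 1, 2, 3, 5, 6
  5: 1, 2, 4
  6: 1, 2, 3, 4

Step 2: Run BFS/DFS from vertex 1:
  Visited: {1, 2, 3, 4, 5, 6}
  Reached 6 of 6 vertices

Step 3: All 6 vertices reached from vertex 1, so the graph is connected.
Answer: Yes, the graph is connected.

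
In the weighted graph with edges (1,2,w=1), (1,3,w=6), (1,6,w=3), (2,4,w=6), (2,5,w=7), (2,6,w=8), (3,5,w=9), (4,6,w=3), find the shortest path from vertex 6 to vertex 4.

Step 1: Build adjacency list with weights:
  1: 2(w=1), 3(w=6), 6(w=3)
  2: 1(w=1), 4(w=6), 5(w=7), 6(w=8)
  3: 1(w=6), 5(w=9)
  4: 2(w=6), 6(w=3)
  5: 2(w=7), 3(w=9)
  6: 1(w=3), 2(w=8), 4(w=3)

Step 2: Apply Dijkstra's algorithm from vertex 6:
  Visit vertex 6 (distance=0)
    Update dist[1] = 3
    Update dist[2] = 8
    Update dist[4] = 3
  Visit vertex 1 (distance=3)
    Update dist[2] = 4
    Update dist[3] = 9
  Visit vertex 4 (distance=3)

Step 3: Shortest path: 6 -> 4
Total weight: 3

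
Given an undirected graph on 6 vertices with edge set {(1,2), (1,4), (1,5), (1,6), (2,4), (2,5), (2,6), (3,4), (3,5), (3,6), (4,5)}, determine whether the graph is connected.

Step 1: Build adjacency list from edges:
  1: 2, 4, 5, 6
  2: 1, 4, 5, 6
  3: 4, 5, 6
  4: 1, 2, 3, 5
  5: 1, 2, 3, 4
  6: 1, 2, 3

Step 2: Run BFS/DFS from vertex 1:
  Visited: {1, 2, 4, 5, 6, 3}
  Reached 6 of 6 vertices

Step 3: All 6 vertices reached from vertex 1, so the graph is connected.
Answer: Yes, the graph is connected.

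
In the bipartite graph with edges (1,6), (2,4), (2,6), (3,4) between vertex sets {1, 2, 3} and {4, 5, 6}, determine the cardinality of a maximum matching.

Step 1: List the neighbors of each left vertex:
  1: 6
  2: 4, 6
  3: 4

Step 2: Greedily match left vertices, then look for augmenting paths:
  Match 1 -- 6
  Match 2 -- 4
  No augmenting path remains.

Step 3: Verify this is maximum:
  Matching has size 2. The vertex set {4, 6} covers every edge and has size 2; any matching has at most one edge per cover vertex, so 2 is maximum (König's theorem).

Maximum matching: {(1,6), (2,4)}
Size: 2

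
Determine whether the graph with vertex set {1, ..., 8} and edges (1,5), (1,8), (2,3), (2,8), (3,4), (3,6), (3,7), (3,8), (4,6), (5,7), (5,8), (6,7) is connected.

Step 1: Build adjacency list from edges:
  1: 5, 8
  2: 3, 8
  3: 2, 4, 6, 7, 8
  4: 3, 6
  5: 1, 7, 8
  6: 3, 4, 7
  7: 3, 5, 6
  8: 1, 2, 3, 5

Step 2: Run BFS/DFS from vertex 1:
  Visited: {1, 5, 8, 7, 2, 3, 6, 4}
  Reached 8 of 8 vertices

Step 3: All 8 vertices reached from vertex 1, so the graph is connected.
Answer: Yes, the graph is connected.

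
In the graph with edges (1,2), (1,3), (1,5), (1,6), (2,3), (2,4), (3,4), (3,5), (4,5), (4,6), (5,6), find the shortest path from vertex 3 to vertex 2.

Step 1: Build adjacency list:
  1: 2, 3, 5, 6
  2: 1, 3, 4
  3: 1, 2, 4, 5
  4: 2, 3, 5, 6
  5: 1, 3, 4, 6
  6: 1, 4, 5

Step 2: BFS from vertex 3 to find shortest path to 2:
  vertex 1 reached at distance 1
  vertex 2 reached at distance 1

Step 3: Shortest path: 3 -> 2
Path length: 1 edge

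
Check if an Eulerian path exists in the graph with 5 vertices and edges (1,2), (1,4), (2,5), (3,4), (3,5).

Step 1: Find the degree of each vertex:
  deg(1) = 2
  deg(2) = 2
  deg(3) = 2
  deg(4) = 2
  deg(5) = 2

Step 2: Count vertices with odd degree:
  All vertices have even degree (0 odd-degree vertices)

Step 3: Apply Euler's theorem:
  - Eulerian circuit exists iff graph is connected and all vertices have even degree
  - Eulerian path exists iff graph is connected and has 0 or 2 odd-degree vertices

Graph is connected with 0 odd-degree vertices.
Both Eulerian circuit and Eulerian path exist.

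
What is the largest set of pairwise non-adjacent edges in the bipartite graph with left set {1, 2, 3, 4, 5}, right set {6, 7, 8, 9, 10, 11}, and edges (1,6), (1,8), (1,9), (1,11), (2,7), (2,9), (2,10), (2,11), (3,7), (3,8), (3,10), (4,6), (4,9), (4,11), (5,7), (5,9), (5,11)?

Step 1: List the neighbors of each left vertex:
  1: 6, 8, 9, 11
  2: 7, 9, 10, 11
  3: 7, 8, 10
  4: 6, 9, 11
  5: 7, 9, 11

Step 2: Greedily match left vertices, then look for augmenting paths:
  Match 1 -- 6
  Match 2 -- 7
  Match 3 -- 8
  Match 4 -- 9
  Match 5 -- 11
  No augmenting path remains.

Step 3: Verify this is maximum:
  Matching size 5 = min(|L|, |R|) = min(5, 6), which is an upper bound, so this matching is maximum.

Maximum matching: {(1,6), (2,7), (3,8), (4,9), (5,11)}
Size: 5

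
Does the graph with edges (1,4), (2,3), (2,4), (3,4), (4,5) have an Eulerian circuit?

Step 1: Find the degree of each vertex:
  deg(1) = 1
  deg(2) = 2
  deg(3) = 2
  deg(4) = 4
  deg(5) = 1

Step 2: Count vertices with odd degree:
  Odd-degree vertices: 1, 5 (2 total)

Step 3: Apply Euler's theorem:
  - Eulerian circuit exists iff graph is connected and all vertices have even degree
  - Eulerian path exists iff graph is connected and has 0 or 2 odd-degree vertices

Graph is connected with exactly 2 odd-degree vertices (1, 5).
Eulerian path exists (starting and ending at the odd-degree vertices), but no Eulerian circuit.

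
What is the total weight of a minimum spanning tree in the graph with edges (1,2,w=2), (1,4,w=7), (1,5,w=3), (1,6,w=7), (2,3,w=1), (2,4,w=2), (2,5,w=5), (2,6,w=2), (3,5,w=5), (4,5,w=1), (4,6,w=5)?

Apply Kruskal's algorithm (sort edges by weight, add if no cycle):

Sorted edges by weight:
  (2,3) w=1
  (4,5) w=1
  (1,2) w=2
  (2,6) w=2
  (2,4) w=2
  (1,5) w=3
  (2,5) w=5
  (3,5) w=5
  (4,6) w=5
  (1,6) w=7
  (1,4) w=7

Add edge (2,3) w=1 -- no cycle. Running total: 1
Add edge (4,5) w=1 -- no cycle. Running total: 2
Add edge (1,2) w=2 -- no cycle. Running total: 4
Add edge (2,6) w=2 -- no cycle. Running total: 6
Add edge (2,4) w=2 -- no cycle. Running total: 8

MST edges: (2,3,w=1), (4,5,w=1), (1,2,w=2), (2,6,w=2), (2,4,w=2)
Total MST weight: 1 + 1 + 2 + 2 + 2 = 8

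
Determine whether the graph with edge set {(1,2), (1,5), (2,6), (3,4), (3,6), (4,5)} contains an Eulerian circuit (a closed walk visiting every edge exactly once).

Step 1: Find the degree of each vertex:
  deg(1) = 2
  deg(2) = 2
  deg(3) = 2
  deg(4) = 2
  deg(5) = 2
  deg(6) = 2

Step 2: Count vertices with odd degree:
  All vertices have even degree (0 odd-degree vertices)

Step 3: Apply Euler's theorem:
  - Eulerian circuit exists iff graph is connected and all vertices have even degree
  - Eulerian path exists iff graph is connected and has 0 or 2 odd-degree vertices

Graph is connected with 0 odd-degree vertices.
Both Eulerian circuit and Eulerian path exist.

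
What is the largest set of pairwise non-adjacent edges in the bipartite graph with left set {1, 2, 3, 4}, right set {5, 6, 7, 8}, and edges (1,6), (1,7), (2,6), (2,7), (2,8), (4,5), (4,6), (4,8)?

Step 1: List the neighbors of each left vertex:
  1: 6, 7
  2: 6, 7, 8
  3: (none)
  4: 5, 6, 8

Step 2: Greedily match left vertices, then look for augmenting paths:
  Match 1 -- 6
  Match 2 -- 7
  Match 4 -- 5
  No augmenting path remains.

Step 3: Verify this is maximum:
  Matching has size 3. The vertex set {1, 2, 4} covers every edge and has size 3; any matching has at most one edge per cover vertex, so 3 is maximum (König's theorem).

Maximum matching: {(1,6), (2,7), (4,5)}
Size: 3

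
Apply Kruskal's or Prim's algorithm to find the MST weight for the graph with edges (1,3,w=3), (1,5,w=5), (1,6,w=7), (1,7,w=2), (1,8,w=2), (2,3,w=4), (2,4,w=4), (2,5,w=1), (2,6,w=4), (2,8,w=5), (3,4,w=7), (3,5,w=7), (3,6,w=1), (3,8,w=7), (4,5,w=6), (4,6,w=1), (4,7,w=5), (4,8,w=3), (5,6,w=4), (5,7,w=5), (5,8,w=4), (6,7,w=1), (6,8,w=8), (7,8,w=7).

Apply Kruskal's algorithm (sort edges by weight, add if no cycle):

Sorted edges by weight:
  (2,5) w=1
  (3,6) w=1
  (4,6) w=1
  (6,7) w=1
  (1,7) w=2
  (1,8) w=2
  (1,3) w=3
  (4,8) w=3
  (2,3) w=4
  (2,4) w=4
  (2,6) w=4
  (5,8) w=4
  (5,6) w=4
  (1,5) w=5
  (2,8) w=5
  (4,7) w=5
  (5,7) w=5
  (4,5) w=6
  (1,6) w=7
  (3,8) w=7
  (3,4) w=7
  (3,5) w=7
  (7,8) w=7
  (6,8) w=8

Add edge (2,5) w=1 -- no cycle. Running total: 1
Add edge (3,6) w=1 -- no cycle. Running total: 2
Add edge (4,6) w=1 -- no cycle. Running total: 3
Add edge (6,7) w=1 -- no cycle. Running total: 4
Add edge (1,7) w=2 -- no cycle. Running total: 6
Add edge (1,8) w=2 -- no cycle. Running total: 8
Skip edge (1,3) w=3 -- would create cycle
Skip edge (4,8) w=3 -- would create cycle
Add edge (2,3) w=4 -- no cycle. Running total: 12

MST edges: (2,5,w=1), (3,6,w=1), (4,6,w=1), (6,7,w=1), (1,7,w=2), (1,8,w=2), (2,3,w=4)
Total MST weight: 1 + 1 + 1 + 1 + 2 + 2 + 4 = 12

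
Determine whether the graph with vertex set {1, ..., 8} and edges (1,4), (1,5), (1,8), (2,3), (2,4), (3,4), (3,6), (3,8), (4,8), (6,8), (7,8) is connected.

Step 1: Build adjacency list from edges:
  1: 4, 5, 8
  2: 3, 4
  3: 2, 4, 6, 8
  4: 1, 2, 3, 8
  5: 1
  6: 3, 8
  7: 8
  8: 1, 3, 4, 6, 7

Step 2: Run BFS/DFS from vertex 1:
  Visited: {1, 4, 5, 8, 2, 3, 6, 7}
  Reached 8 of 8 vertices

Step 3: All 8 vertices reached from vertex 1, so the graph is connected.
Answer: Yes, the graph is connected.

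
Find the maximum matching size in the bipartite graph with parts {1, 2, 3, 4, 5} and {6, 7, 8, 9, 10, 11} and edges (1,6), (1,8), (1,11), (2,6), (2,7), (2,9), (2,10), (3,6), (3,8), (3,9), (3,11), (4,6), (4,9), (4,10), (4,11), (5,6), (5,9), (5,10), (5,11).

Step 1: List the neighbors of each left vertex:
  1: 6, 8, 11
  2: 6, 7, 9, 10
  3: 6, 8, 9, 11
  4: 6, 9, 10, 11
  5: 6, 9, 10, 11

Step 2: Greedily match left vertices, then look for augmenting paths:
  Match 1 -- 6
  Match 2 -- 7
  Match 3 -- 8
  Match 4 -- 9
  Match 5 -- 10
  No augmenting path remains.

Step 3: Verify this is maximum:
  Matching size 5 = min(|L|, |R|) = min(5, 6), which is an upper bound, so this matching is maximum.

Maximum matching: {(1,6), (2,7), (3,8), (4,9), (5,10)}
Size: 5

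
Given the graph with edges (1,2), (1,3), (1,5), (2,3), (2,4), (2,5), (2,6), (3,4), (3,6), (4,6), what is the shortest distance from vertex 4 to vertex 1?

Step 1: Build adjacency list:
  1: 2, 3, 5
  2: 1, 3, 4, 5, 6
  3: 1, 2, 4, 6
  4: 2, 3, 6
  5: 1, 2
  6: 2, 3, 4

Step 2: BFS from vertex 4 to find shortest path to 1:
  vertex 2 reached at distance 1
  vertex 3 reached at distance 1
  vertex 6 reached at distance 1
  vertex 1 reached at distance 2

Step 3: Shortest path: 4 -> 3 -> 1
Path length: 2 edges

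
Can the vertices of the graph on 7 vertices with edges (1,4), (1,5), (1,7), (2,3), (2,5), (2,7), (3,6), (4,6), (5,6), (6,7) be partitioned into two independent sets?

Step 1: Attempt 2-coloring using BFS:
  Start at vertex 1, assign color 0
  Color vertex 4 with color 1 (neighbor of 1)
  Color vertex 5 with color 1 (neighbor of 1)
  Color vertex 7 with color 1 (neighbor of 1)
  Color vertex 6 with color 0 (neighbor of 4)
  Color vertex 2 with color 0 (neighbor of 5)
  Color vertex 3 with color 1 (neighbor of 6)

Step 2: 2-coloring succeeded. No conflicts found.
  Set A (color 0): {1, 2, 6}
  Set B (color 1): {3, 4, 5, 7}

The graph is bipartite with partition {1, 2, 6}, {3, 4, 5, 7}.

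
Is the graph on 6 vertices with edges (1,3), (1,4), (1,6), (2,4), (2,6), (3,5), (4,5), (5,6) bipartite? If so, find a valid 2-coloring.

Step 1: Attempt 2-coloring using BFS:
  Start at vertex 1, assign color 0
  Color vertex 3 with color 1 (neighbor of 1)
  Color vertex 4 with color 1 (neighbor of 1)
  Color vertex 6 with color 1 (neighbor of 1)
  Color vertex 5 with color 0 (neighbor of 3)
  Color vertex 2 with color 0 (neighbor of 4)

Step 2: 2-coloring succeeded. No conflicts found.
  Set A (color 0): {1, 2, 5}
  Set B (color 1): {3, 4, 6}

The graph is bipartite with partition {1, 2, 5}, {3, 4, 6}.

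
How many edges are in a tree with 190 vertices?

A tree on n vertices always has exactly n - 1 edges.
For n = 190: edges = 190 - 1 = 189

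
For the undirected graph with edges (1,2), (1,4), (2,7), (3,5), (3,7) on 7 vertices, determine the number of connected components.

Step 1: Build adjacency list from edges:
  1: 2, 4
  2: 1, 7
  3: 5, 7
  4: 1
  5: 3
  6: (none)
  7: 2, 3

Step 2: Run BFS/DFS from vertex 1:
  Visited: {1, 2, 4, 7, 3, 5}
  Reached 6 of 7 vertices

Step 3: Only 6 of 7 vertices reached. Graph is disconnected.
Connected components: {1, 2, 3, 4, 5, 7}, {6}
Number of connected components: 2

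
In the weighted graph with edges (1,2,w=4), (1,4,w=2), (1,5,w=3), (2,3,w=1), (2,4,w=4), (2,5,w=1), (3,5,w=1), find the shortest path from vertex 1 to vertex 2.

Step 1: Build adjacency list with weights:
  1: 2(w=4), 4(w=2), 5(w=3)
  2: 1(w=4), 3(w=1), 4(w=4), 5(w=1)
  3: 2(w=1), 5(w=1)
  4: 1(w=2), 2(w=4)
  5: 1(w=3), 2(w=1), 3(w=1)

Step 2: Apply Dijkstra's algorithm from vertex 1:
  Visit vertex 1 (distance=0)
    Update dist[2] = 4
    Update dist[4] = 2
    Update dist[5] = 3
  Visit vertex 4 (distance=2)
  Visit vertex 5 (distance=3)
    Update dist[3] = 4
  Visit vertex 2 (distance=4)

Step 3: Shortest path: 1 -> 2
Total weight: 4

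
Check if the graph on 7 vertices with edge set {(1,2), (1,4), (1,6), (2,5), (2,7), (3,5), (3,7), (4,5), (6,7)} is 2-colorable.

Step 1: Attempt 2-coloring using BFS:
  Start at vertex 1, assign color 0
  Color vertex 2 with color 1 (neighbor of 1)
  Color vertex 4 with color 1 (neighbor of 1)
  Color vertex 6 with color 1 (neighbor of 1)
  Color vertex 5 with color 0 (neighbor of 2)
  Color vertex 7 with color 0 (neighbor of 2)
  Color vertex 3 with color 1 (neighbor of 5)

Step 2: 2-coloring succeeded. No conflicts found.
  Set A (color 0): {1, 5, 7}
  Set B (color 1): {2, 3, 4, 6}

The graph is bipartite with partition {1, 5, 7}, {2, 3, 4, 6}.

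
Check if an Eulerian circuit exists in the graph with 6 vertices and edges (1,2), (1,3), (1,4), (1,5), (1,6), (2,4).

Step 1: Find the degree of each vertex:
  deg(1) = 5
  deg(2) = 2
  deg(3) = 1
  deg(4) = 2
  deg(5) = 1
  deg(6) = 1

Step 2: Count vertices with odd degree:
  Odd-degree vertices: 1, 3, 5, 6 (4 total)

Step 3: Apply Euler's theorem:
  - Eulerian circuit exists iff graph is connected and all vertices have even degree
  - Eulerian path exists iff graph is connected and has 0 or 2 odd-degree vertices

Graph has 4 odd-degree vertices (need 0 or 2).
Neither Eulerian path nor Eulerian circuit exists.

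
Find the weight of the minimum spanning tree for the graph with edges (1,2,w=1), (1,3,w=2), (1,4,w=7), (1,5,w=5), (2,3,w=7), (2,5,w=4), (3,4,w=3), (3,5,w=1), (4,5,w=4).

Apply Kruskal's algorithm (sort edges by weight, add if no cycle):

Sorted edges by weight:
  (1,2) w=1
  (3,5) w=1
  (1,3) w=2
  (3,4) w=3
  (2,5) w=4
  (4,5) w=4
  (1,5) w=5
  (1,4) w=7
  (2,3) w=7

Add edge (1,2) w=1 -- no cycle. Running total: 1
Add edge (3,5) w=1 -- no cycle. Running total: 2
Add edge (1,3) w=2 -- no cycle. Running total: 4
Add edge (3,4) w=3 -- no cycle. Running total: 7

MST edges: (1,2,w=1), (3,5,w=1), (1,3,w=2), (3,4,w=3)
Total MST weight: 1 + 1 + 2 + 3 = 7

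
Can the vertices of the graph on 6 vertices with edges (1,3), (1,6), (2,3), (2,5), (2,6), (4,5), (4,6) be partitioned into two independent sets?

Step 1: Attempt 2-coloring using BFS:
  Start at vertex 1, assign color 0
  Color vertex 3 with color 1 (neighbor of 1)
  Color vertex 6 with color 1 (neighbor of 1)
  Color vertex 2 with color 0 (neighbor of 3)
  Color vertex 4 with color 0 (neighbor of 6)
  Color vertex 5 with color 1 (neighbor of 2)

Step 2: 2-coloring succeeded. No conflicts found.
  Set A (color 0): {1, 2, 4}
  Set B (color 1): {3, 5, 6}

The graph is bipartite with partition {1, 2, 4}, {3, 5, 6}.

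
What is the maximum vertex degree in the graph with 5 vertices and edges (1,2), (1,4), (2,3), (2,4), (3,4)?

Step 1: Count edges incident to each vertex:
  deg(1) = 2 (neighbors: 2, 4)
  deg(2) = 3 (neighbors: 1, 3, 4)
  deg(3) = 2 (neighbors: 2, 4)
  deg(4) = 3 (neighbors: 1, 2, 3)
  deg(5) = 0 (neighbors: none)

Step 2: Find maximum:
  max(2, 3, 2, 3, 0) = 3 (vertex 2)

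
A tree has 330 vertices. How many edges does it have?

A tree on n vertices always has exactly n - 1 edges.
For n = 330: edges = 330 - 1 = 329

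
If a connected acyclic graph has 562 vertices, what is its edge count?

A tree on n vertices always has exactly n - 1 edges.
For n = 562: edges = 562 - 1 = 561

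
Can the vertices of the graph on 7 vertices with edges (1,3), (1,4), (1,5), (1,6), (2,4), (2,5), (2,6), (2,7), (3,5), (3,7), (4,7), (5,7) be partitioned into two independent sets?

Step 1: Attempt 2-coloring using BFS:
  Start at vertex 1, assign color 0
  Color vertex 3 with color 1 (neighbor of 1)
  Color vertex 4 with color 1 (neighbor of 1)
  Color vertex 5 with color 1 (neighbor of 1)
  Color vertex 6 with color 1 (neighbor of 1)

Step 2: Conflict found! Vertices 3 and 5 are adjacent but have the same color.
This means the graph contains an odd cycle.

The graph is NOT bipartite.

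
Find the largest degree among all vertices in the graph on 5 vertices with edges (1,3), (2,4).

Step 1: Count edges incident to each vertex:
  deg(1) = 1 (neighbors: 3)
  deg(2) = 1 (neighbors: 4)
  deg(3) = 1 (neighbors: 1)
  deg(4) = 1 (neighbors: 2)
  deg(5) = 0 (neighbors: none)

Step 2: Find maximum:
  max(1, 1, 1, 1, 0) = 1 (vertex 1)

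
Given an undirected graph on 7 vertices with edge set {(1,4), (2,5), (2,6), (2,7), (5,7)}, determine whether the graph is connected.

Step 1: Build adjacency list from edges:
  1: 4
  2: 5, 6, 7
  3: (none)
  4: 1
  5: 2, 7
  6: 2
  7: 2, 5

Step 2: Run BFS/DFS from vertex 1:
  Visited: {1, 4}
  Reached 2 of 7 vertices

Step 3: Only 2 of 7 vertices reached. Graph is disconnected.
Connected components: {1, 4}, {2, 5, 6, 7}, {3}
Answer: No, the graph is not connected (3 components).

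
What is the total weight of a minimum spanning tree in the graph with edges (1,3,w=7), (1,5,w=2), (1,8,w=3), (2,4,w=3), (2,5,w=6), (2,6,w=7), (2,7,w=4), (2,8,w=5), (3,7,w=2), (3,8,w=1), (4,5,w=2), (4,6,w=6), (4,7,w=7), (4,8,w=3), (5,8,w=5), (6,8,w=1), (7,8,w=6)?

Apply Kruskal's algorithm (sort edges by weight, add if no cycle):

Sorted edges by weight:
  (3,8) w=1
  (6,8) w=1
  (1,5) w=2
  (3,7) w=2
  (4,5) w=2
  (1,8) w=3
  (2,4) w=3
  (4,8) w=3
  (2,7) w=4
  (2,8) w=5
  (5,8) w=5
  (2,5) w=6
  (4,6) w=6
  (7,8) w=6
  (1,3) w=7
  (2,6) w=7
  (4,7) w=7

Add edge (3,8) w=1 -- no cycle. Running total: 1
Add edge (6,8) w=1 -- no cycle. Running total: 2
Add edge (1,5) w=2 -- no cycle. Running total: 4
Add edge (3,7) w=2 -- no cycle. Running total: 6
Add edge (4,5) w=2 -- no cycle. Running total: 8
Add edge (1,8) w=3 -- no cycle. Running total: 11
Add edge (2,4) w=3 -- no cycle. Running total: 14

MST edges: (3,8,w=1), (6,8,w=1), (1,5,w=2), (3,7,w=2), (4,5,w=2), (1,8,w=3), (2,4,w=3)
Total MST weight: 1 + 1 + 2 + 2 + 2 + 3 + 3 = 14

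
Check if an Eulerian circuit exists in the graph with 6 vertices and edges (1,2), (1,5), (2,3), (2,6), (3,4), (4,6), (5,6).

Step 1: Find the degree of each vertex:
  deg(1) = 2
  deg(2) = 3
  deg(3) = 2
  deg(4) = 2
  deg(5) = 2
  deg(6) = 3

Step 2: Count vertices with odd degree:
  Odd-degree vertices: 2, 6 (2 total)

Step 3: Apply Euler's theorem:
  - Eulerian circuit exists iff graph is connected and all vertices have even degree
  - Eulerian path exists iff graph is connected and has 0 or 2 odd-degree vertices

Graph is connected with exactly 2 odd-degree vertices (2, 6).
Eulerian path exists (starting and ending at the odd-degree vertices), but no Eulerian circuit.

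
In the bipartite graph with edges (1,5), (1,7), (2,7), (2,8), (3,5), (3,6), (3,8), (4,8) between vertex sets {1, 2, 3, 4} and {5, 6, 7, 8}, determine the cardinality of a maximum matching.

Step 1: List the neighbors of each left vertex:
  1: 5, 7
  2: 7, 8
  3: 5, 6, 8
  4: 8

Step 2: Greedily match left vertices, then look for augmenting paths:
  Match 1 -- 5
  Match 2 -- 7
  Match 3 -- 6
  Match 4 -- 8
  No augmenting path remains.

Step 3: Verify this is maximum:
  Matching size 4 = min(|L|, |R|) = min(4, 4), which is an upper bound, so this matching is maximum.

Maximum matching: {(1,5), (2,7), (3,6), (4,8)}
Size: 4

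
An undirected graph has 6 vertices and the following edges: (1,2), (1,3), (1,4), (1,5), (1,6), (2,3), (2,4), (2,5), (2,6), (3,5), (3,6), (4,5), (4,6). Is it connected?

Step 1: Build adjacency list from edges:
  1: 2, 3, 4, 5, 6
  2: 1, 3, 4, 5, 6
  3: 1, 2, 5, 6
  4: 1, 2, 5, 6
  5: 1, 2, 3, 4
  6: 1, 2, 3, 4

Step 2: Run BFS/DFS from vertex 1:
  Visited: {1, 2, 3, 4, 5, 6}
  Reached 6 of 6 vertices

Step 3: All 6 vertices reached from vertex 1, so the graph is connected.
Answer: Yes, the graph is connected.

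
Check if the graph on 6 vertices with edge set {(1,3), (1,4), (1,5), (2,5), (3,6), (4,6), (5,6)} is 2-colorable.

Step 1: Attempt 2-coloring using BFS:
  Start at vertex 1, assign color 0
  Color vertex 3 with color 1 (neighbor of 1)
  Color vertex 4 with color 1 (neighbor of 1)
  Color vertex 5 with color 1 (neighbor of 1)
  Color vertex 6 with color 0 (neighbor of 3)
  Color vertex 2 with color 0 (neighbor of 5)

Step 2: 2-coloring succeeded. No conflicts found.
  Set A (color 0): {1, 2, 6}
  Set B (color 1): {3, 4, 5}

The graph is bipartite with partition {1, 2, 6}, {3, 4, 5}.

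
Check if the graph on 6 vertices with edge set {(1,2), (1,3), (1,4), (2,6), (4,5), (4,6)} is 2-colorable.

Step 1: Attempt 2-coloring using BFS:
  Start at vertex 1, assign color 0
  Color vertex 2 with color 1 (neighbor of 1)
  Color vertex 3 with color 1 (neighbor of 1)
  Color vertex 4 with color 1 (neighbor of 1)
  Color vertex 6 with color 0 (neighbor of 2)
  Color vertex 5 with color 0 (neighbor of 4)

Step 2: 2-coloring succeeded. No conflicts found.
  Set A (color 0): {1, 5, 6}
  Set B (color 1): {2, 3, 4}

The graph is bipartite with partition {1, 5, 6}, {2, 3, 4}.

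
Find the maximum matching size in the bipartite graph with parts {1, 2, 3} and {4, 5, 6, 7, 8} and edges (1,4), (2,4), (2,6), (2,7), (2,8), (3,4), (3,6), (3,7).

Step 1: List the neighbors of each left vertex:
  1: 4
  2: 4, 6, 7, 8
  3: 4, 6, 7

Step 2: Greedily match left vertices, then look for augmenting paths:
  Match 1 -- 4
  Match 2 -- 6
  Match 3 -- 7
  No augmenting path remains.

Step 3: Verify this is maximum:
  Matching size 3 = min(|L|, |R|) = min(3, 5), which is an upper bound, so this matching is maximum.

Maximum matching: {(1,4), (2,6), (3,7)}
Size: 3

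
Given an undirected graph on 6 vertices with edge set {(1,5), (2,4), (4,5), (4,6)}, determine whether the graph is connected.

Step 1: Build adjacency list from edges:
  1: 5
  2: 4
  3: (none)
  4: 2, 5, 6
  5: 1, 4
  6: 4

Step 2: Run BFS/DFS from vertex 1:
  Visited: {1, 5, 4, 2, 6}
  Reached 5 of 6 vertices

Step 3: Only 5 of 6 vertices reached. Graph is disconnected.
Connected components: {1, 2, 4, 5, 6}, {3}
Answer: No, the graph is not connected (2 components).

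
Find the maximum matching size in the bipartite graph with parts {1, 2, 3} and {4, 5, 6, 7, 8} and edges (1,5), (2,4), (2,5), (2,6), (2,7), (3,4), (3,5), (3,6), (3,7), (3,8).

Step 1: List the neighbors of each left vertex:
  1: 5
  2: 4, 5, 6, 7
  3: 4, 5, 6, 7, 8

Step 2: Greedily match left vertices, then look for augmenting paths:
  Match 1 -- 5
  Match 2 -- 4
  Match 3 -- 6
  No augmenting path remains.

Step 3: Verify this is maximum:
  Matching size 3 = min(|L|, |R|) = min(3, 5), which is an upper bound, so this matching is maximum.

Maximum matching: {(1,5), (2,4), (3,6)}
Size: 3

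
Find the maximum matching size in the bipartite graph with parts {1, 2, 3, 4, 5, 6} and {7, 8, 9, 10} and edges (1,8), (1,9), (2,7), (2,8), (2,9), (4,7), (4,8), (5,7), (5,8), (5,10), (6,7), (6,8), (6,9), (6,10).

Step 1: List the neighbors of each left vertex:
  1: 8, 9
  2: 7, 8, 9
  3: (none)
  4: 7, 8
  5: 7, 8, 10
  6: 7, 8, 9, 10

Step 2: Greedily match left vertices, then look for augmenting paths:
  Match 1 -- 8
  Match 2 -- 7
  Match 5 -- 10
  Match 6 -- 9
  No augmenting path remains.

Step 3: Verify this is maximum:
  Matching size 4 = min(|L|, |R|) = min(6, 4), which is an upper bound, so this matching is maximum.

Maximum matching: {(1,8), (2,7), (5,10), (6,9)}
Size: 4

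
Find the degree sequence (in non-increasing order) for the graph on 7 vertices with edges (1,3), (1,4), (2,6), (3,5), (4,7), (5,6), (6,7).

Step 1: Count edges incident to each vertex:
  deg(1) = 2 (neighbors: 3, 4)
  deg(2) = 1 (neighbors: 6)
  deg(3) = 2 (neighbors: 1, 5)
  deg(4) = 2 (neighbors: 1, 7)
  deg(5) = 2 (neighbors: 3, 6)
  deg(6) = 3 (neighbors: 2, 5, 7)
  deg(7) = 2 (neighbors: 4, 6)

Step 2: Sort degrees in non-increasing order:
  Degrees: [2, 1, 2, 2, 2, 3, 2] -> sorted: [3, 2, 2, 2, 2, 2, 1]

Degree sequence: [3, 2, 2, 2, 2, 2, 1]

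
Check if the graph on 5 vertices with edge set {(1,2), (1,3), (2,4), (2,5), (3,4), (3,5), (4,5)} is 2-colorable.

Step 1: Attempt 2-coloring using BFS:
  Start at vertex 1, assign color 0
  Color vertex 2 with color 1 (neighbor of 1)
  Color vertex 3 with color 1 (neighbor of 1)
  Color vertex 4 with color 0 (neighbor of 2)
  Color vertex 5 with color 0 (neighbor of 2)

Step 2: Conflict found! Vertices 4 and 5 are adjacent but have the same color.
This means the graph contains an odd cycle.

The graph is NOT bipartite.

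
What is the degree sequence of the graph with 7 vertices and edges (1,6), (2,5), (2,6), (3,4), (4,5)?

Step 1: Count edges incident to each vertex:
  deg(1) = 1 (neighbors: 6)
  deg(2) = 2 (neighbors: 5, 6)
  deg(3) = 1 (neighbors: 4)
  deg(4) = 2 (neighbors: 3, 5)
  deg(5) = 2 (neighbors: 2, 4)
  deg(6) = 2 (neighbors: 1, 2)
  deg(7) = 0 (neighbors: none)

Step 2: Sort degrees in non-increasing order:
  Degrees: [1, 2, 1, 2, 2, 2, 0] -> sorted: [2, 2, 2, 2, 1, 1, 0]

Degree sequence: [2, 2, 2, 2, 1, 1, 0]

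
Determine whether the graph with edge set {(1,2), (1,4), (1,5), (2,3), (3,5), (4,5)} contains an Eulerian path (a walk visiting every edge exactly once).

Step 1: Find the degree of each vertex:
  deg(1) = 3
  deg(2) = 2
  deg(3) = 2
  deg(4) = 2
  deg(5) = 3

Step 2: Count vertices with odd degree:
  Odd-degree vertices: 1, 5 (2 total)

Step 3: Apply Euler's theorem:
  - Eulerian circuit exists iff graph is connected and all vertices have even degree
  - Eulerian path exists iff graph is connected and has 0 or 2 odd-degree vertices

Graph is connected with exactly 2 odd-degree vertices (1, 5).
Eulerian path exists (starting and ending at the odd-degree vertices), but no Eulerian circuit.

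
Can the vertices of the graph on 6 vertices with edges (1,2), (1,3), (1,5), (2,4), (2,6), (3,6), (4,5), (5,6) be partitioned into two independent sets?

Step 1: Attempt 2-coloring using BFS:
  Start at vertex 1, assign color 0
  Color vertex 2 with color 1 (neighbor of 1)
  Color vertex 3 with color 1 (neighbor of 1)
  Color vertex 5 with color 1 (neighbor of 1)
  Color vertex 4 with color 0 (neighbor of 2)
  Color vertex 6 with color 0 (neighbor of 2)

Step 2: 2-coloring succeeded. No conflicts found.
  Set A (color 0): {1, 4, 6}
  Set B (color 1): {2, 3, 5}

The graph is bipartite with partition {1, 4, 6}, {2, 3, 5}.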